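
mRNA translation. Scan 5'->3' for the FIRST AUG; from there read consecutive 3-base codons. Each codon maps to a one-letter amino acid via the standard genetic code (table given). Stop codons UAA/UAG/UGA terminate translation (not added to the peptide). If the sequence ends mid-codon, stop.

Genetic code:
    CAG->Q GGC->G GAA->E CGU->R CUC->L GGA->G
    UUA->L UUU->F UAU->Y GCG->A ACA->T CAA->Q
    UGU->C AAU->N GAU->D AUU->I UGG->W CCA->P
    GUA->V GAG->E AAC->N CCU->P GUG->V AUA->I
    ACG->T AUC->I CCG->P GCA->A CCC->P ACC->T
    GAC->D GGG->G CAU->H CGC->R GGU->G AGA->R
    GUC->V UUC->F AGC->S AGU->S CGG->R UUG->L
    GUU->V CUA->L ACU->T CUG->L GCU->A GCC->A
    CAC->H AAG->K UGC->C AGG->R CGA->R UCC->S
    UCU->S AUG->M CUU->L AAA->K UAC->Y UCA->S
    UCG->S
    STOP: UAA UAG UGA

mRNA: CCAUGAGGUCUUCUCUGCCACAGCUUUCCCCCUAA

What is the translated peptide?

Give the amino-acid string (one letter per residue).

Answer: MRSSLPQLSP

Derivation:
start AUG at pos 2
pos 2: AUG -> M; peptide=M
pos 5: AGG -> R; peptide=MR
pos 8: UCU -> S; peptide=MRS
pos 11: UCU -> S; peptide=MRSS
pos 14: CUG -> L; peptide=MRSSL
pos 17: CCA -> P; peptide=MRSSLP
pos 20: CAG -> Q; peptide=MRSSLPQ
pos 23: CUU -> L; peptide=MRSSLPQL
pos 26: UCC -> S; peptide=MRSSLPQLS
pos 29: CCC -> P; peptide=MRSSLPQLSP
pos 32: UAA -> STOP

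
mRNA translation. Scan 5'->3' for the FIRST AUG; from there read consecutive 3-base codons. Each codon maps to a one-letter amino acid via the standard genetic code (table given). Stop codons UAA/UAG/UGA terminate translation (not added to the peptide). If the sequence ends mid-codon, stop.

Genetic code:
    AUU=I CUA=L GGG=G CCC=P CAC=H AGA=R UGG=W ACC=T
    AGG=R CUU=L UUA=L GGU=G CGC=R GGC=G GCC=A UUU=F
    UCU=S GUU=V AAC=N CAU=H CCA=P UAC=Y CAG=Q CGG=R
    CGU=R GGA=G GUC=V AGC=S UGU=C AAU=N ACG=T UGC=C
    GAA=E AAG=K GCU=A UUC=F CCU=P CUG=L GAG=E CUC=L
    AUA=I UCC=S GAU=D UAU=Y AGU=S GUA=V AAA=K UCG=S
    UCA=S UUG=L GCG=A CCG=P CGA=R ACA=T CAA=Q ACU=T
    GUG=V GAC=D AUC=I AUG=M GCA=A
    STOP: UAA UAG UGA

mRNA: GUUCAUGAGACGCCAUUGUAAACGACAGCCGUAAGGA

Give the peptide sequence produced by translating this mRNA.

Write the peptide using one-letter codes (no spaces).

Answer: MRRHCKRQP

Derivation:
start AUG at pos 4
pos 4: AUG -> M; peptide=M
pos 7: AGA -> R; peptide=MR
pos 10: CGC -> R; peptide=MRR
pos 13: CAU -> H; peptide=MRRH
pos 16: UGU -> C; peptide=MRRHC
pos 19: AAA -> K; peptide=MRRHCK
pos 22: CGA -> R; peptide=MRRHCKR
pos 25: CAG -> Q; peptide=MRRHCKRQ
pos 28: CCG -> P; peptide=MRRHCKRQP
pos 31: UAA -> STOP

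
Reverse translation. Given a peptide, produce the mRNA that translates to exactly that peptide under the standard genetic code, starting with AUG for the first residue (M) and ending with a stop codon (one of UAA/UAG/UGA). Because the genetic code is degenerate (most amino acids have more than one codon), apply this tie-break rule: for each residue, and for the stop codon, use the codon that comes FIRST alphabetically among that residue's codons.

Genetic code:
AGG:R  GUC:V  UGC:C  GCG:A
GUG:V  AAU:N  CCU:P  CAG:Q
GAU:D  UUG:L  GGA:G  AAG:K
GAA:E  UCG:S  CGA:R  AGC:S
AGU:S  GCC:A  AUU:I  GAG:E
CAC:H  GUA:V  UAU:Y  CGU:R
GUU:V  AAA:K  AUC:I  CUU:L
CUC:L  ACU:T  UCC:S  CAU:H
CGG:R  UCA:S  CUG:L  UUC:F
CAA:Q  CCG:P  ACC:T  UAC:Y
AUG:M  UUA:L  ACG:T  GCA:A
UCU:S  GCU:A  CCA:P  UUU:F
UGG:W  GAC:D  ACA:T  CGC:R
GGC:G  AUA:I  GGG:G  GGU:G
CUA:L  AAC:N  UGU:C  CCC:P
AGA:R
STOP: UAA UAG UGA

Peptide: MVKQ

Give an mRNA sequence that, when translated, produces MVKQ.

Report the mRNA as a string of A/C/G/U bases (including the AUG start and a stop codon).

Answer: mRNA: AUGGUAAAACAAUAA

Derivation:
residue 1: M -> AUG (start codon)
residue 2: V codons sorted = GUA,GUC,GUG,GUU -> pick first = GUA
residue 3: K codons sorted = AAA,AAG -> pick first = AAA
residue 4: Q codons sorted = CAA,CAG -> pick first = CAA
terminator: stop codons sorted = UAA,UAG,UGA -> pick first = UAA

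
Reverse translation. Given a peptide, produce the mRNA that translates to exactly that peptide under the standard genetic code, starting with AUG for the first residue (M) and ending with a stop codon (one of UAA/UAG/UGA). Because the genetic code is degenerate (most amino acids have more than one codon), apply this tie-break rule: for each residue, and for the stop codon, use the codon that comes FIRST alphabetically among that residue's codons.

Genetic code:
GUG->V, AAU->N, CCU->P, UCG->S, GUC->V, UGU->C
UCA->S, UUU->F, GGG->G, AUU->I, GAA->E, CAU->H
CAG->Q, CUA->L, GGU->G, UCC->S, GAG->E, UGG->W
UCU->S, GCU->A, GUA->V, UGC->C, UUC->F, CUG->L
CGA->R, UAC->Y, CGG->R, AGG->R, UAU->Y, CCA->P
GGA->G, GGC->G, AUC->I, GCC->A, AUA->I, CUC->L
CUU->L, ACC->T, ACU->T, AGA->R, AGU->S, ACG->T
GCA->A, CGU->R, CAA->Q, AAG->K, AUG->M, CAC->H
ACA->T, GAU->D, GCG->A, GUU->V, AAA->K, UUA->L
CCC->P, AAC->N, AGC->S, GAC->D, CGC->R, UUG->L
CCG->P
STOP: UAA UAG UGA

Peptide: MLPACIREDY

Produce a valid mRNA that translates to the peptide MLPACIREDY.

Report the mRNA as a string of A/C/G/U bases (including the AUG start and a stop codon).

residue 1: M -> AUG (start codon)
residue 2: L codons sorted = CUA,CUC,CUG,CUU,UUA,UUG -> pick first = CUA
residue 3: P codons sorted = CCA,CCC,CCG,CCU -> pick first = CCA
residue 4: A codons sorted = GCA,GCC,GCG,GCU -> pick first = GCA
residue 5: C codons sorted = UGC,UGU -> pick first = UGC
residue 6: I codons sorted = AUA,AUC,AUU -> pick first = AUA
residue 7: R codons sorted = AGA,AGG,CGA,CGC,CGG,CGU -> pick first = AGA
residue 8: E codons sorted = GAA,GAG -> pick first = GAA
residue 9: D codons sorted = GAC,GAU -> pick first = GAC
residue 10: Y codons sorted = UAC,UAU -> pick first = UAC
terminator: stop codons sorted = UAA,UAG,UGA -> pick first = UAA

Answer: mRNA: AUGCUACCAGCAUGCAUAAGAGAAGACUACUAA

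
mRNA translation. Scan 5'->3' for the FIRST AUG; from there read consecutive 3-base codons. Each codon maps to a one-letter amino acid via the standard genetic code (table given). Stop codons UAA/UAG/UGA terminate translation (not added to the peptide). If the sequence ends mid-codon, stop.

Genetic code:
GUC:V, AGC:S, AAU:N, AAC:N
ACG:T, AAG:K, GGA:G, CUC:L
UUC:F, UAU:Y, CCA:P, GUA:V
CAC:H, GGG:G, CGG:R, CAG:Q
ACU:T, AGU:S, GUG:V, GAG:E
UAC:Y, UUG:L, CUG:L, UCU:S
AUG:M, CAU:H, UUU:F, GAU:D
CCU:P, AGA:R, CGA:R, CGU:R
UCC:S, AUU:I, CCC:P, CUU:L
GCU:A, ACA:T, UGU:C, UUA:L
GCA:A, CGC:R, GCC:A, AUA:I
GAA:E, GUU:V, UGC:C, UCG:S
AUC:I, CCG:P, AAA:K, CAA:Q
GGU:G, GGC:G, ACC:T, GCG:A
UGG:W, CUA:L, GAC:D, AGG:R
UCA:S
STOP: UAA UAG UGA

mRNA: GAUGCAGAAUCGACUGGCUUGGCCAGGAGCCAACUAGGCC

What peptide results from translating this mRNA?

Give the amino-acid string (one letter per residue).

Answer: MQNRLAWPGAN

Derivation:
start AUG at pos 1
pos 1: AUG -> M; peptide=M
pos 4: CAG -> Q; peptide=MQ
pos 7: AAU -> N; peptide=MQN
pos 10: CGA -> R; peptide=MQNR
pos 13: CUG -> L; peptide=MQNRL
pos 16: GCU -> A; peptide=MQNRLA
pos 19: UGG -> W; peptide=MQNRLAW
pos 22: CCA -> P; peptide=MQNRLAWP
pos 25: GGA -> G; peptide=MQNRLAWPG
pos 28: GCC -> A; peptide=MQNRLAWPGA
pos 31: AAC -> N; peptide=MQNRLAWPGAN
pos 34: UAG -> STOP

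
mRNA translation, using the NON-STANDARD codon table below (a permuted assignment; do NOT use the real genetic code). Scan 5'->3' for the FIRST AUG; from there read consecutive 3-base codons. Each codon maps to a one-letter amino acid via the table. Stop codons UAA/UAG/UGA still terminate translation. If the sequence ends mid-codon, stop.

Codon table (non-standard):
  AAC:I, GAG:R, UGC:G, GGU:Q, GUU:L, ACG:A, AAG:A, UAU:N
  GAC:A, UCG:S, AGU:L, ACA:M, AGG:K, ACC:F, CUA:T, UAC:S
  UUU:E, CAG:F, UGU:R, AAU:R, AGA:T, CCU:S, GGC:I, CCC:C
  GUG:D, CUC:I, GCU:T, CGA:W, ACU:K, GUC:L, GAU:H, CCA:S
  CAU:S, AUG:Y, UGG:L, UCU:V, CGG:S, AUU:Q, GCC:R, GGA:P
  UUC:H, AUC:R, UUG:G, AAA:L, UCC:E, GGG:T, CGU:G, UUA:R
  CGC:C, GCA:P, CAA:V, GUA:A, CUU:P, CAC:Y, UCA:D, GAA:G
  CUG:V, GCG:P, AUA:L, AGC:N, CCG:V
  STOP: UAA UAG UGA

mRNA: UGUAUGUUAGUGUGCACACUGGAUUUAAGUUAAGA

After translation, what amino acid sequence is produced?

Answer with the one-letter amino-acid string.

Answer: YRDGMVHRL

Derivation:
start AUG at pos 3
pos 3: AUG -> Y; peptide=Y
pos 6: UUA -> R; peptide=YR
pos 9: GUG -> D; peptide=YRD
pos 12: UGC -> G; peptide=YRDG
pos 15: ACA -> M; peptide=YRDGM
pos 18: CUG -> V; peptide=YRDGMV
pos 21: GAU -> H; peptide=YRDGMVH
pos 24: UUA -> R; peptide=YRDGMVHR
pos 27: AGU -> L; peptide=YRDGMVHRL
pos 30: UAA -> STOP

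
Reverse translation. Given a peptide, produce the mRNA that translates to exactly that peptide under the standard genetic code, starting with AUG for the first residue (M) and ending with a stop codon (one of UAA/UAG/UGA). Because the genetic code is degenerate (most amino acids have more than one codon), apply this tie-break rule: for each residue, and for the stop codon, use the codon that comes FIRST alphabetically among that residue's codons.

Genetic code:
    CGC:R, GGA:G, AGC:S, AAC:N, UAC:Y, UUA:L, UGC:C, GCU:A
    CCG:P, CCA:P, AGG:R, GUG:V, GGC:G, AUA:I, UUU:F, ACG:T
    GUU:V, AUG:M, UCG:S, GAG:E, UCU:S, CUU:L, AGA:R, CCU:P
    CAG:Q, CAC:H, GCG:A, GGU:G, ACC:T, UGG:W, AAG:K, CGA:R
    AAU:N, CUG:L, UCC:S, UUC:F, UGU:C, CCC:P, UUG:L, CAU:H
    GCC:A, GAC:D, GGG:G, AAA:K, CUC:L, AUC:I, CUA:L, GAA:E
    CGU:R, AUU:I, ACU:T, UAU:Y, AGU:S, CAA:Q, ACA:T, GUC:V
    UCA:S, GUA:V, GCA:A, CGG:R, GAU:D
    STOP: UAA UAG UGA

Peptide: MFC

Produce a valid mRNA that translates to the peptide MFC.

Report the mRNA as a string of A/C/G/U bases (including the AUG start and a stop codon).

residue 1: M -> AUG (start codon)
residue 2: F codons sorted = UUC,UUU -> pick first = UUC
residue 3: C codons sorted = UGC,UGU -> pick first = UGC
terminator: stop codons sorted = UAA,UAG,UGA -> pick first = UAA

Answer: mRNA: AUGUUCUGCUAA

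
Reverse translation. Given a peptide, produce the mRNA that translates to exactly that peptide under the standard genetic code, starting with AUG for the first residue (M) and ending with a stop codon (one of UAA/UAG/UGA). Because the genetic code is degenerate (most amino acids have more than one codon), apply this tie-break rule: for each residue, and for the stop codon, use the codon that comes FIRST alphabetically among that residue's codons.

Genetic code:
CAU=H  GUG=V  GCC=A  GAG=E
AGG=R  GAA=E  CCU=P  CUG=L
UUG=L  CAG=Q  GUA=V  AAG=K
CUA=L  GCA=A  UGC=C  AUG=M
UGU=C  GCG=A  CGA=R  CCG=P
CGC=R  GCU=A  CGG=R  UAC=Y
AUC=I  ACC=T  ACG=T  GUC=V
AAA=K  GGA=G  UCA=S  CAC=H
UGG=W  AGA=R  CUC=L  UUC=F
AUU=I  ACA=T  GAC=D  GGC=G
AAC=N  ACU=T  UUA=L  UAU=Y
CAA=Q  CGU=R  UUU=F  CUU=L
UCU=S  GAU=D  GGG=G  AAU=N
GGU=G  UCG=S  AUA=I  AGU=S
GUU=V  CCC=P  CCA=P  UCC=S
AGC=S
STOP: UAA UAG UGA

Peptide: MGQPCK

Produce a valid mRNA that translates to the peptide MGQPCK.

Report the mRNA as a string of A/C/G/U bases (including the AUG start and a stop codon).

Answer: mRNA: AUGGGACAACCAUGCAAAUAA

Derivation:
residue 1: M -> AUG (start codon)
residue 2: G codons sorted = GGA,GGC,GGG,GGU -> pick first = GGA
residue 3: Q codons sorted = CAA,CAG -> pick first = CAA
residue 4: P codons sorted = CCA,CCC,CCG,CCU -> pick first = CCA
residue 5: C codons sorted = UGC,UGU -> pick first = UGC
residue 6: K codons sorted = AAA,AAG -> pick first = AAA
terminator: stop codons sorted = UAA,UAG,UGA -> pick first = UAA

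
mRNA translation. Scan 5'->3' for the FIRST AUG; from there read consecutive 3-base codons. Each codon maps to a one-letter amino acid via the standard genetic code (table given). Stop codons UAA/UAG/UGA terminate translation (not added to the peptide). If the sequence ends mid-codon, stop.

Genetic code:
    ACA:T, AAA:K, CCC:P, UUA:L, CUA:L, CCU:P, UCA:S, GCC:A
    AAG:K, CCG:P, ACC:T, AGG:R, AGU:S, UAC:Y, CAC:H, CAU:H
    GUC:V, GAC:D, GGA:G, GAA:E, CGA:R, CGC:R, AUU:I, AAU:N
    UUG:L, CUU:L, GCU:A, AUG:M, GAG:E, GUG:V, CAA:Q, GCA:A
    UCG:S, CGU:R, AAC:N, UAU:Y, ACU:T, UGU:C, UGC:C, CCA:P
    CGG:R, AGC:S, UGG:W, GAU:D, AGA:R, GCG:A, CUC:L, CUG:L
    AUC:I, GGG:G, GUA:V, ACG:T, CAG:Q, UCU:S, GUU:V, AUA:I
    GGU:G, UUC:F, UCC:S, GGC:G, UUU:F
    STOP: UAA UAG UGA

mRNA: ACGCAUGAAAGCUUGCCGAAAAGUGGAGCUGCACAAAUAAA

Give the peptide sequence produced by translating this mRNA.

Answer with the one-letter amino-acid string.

start AUG at pos 4
pos 4: AUG -> M; peptide=M
pos 7: AAA -> K; peptide=MK
pos 10: GCU -> A; peptide=MKA
pos 13: UGC -> C; peptide=MKAC
pos 16: CGA -> R; peptide=MKACR
pos 19: AAA -> K; peptide=MKACRK
pos 22: GUG -> V; peptide=MKACRKV
pos 25: GAG -> E; peptide=MKACRKVE
pos 28: CUG -> L; peptide=MKACRKVEL
pos 31: CAC -> H; peptide=MKACRKVELH
pos 34: AAA -> K; peptide=MKACRKVELHK
pos 37: UAA -> STOP

Answer: MKACRKVELHK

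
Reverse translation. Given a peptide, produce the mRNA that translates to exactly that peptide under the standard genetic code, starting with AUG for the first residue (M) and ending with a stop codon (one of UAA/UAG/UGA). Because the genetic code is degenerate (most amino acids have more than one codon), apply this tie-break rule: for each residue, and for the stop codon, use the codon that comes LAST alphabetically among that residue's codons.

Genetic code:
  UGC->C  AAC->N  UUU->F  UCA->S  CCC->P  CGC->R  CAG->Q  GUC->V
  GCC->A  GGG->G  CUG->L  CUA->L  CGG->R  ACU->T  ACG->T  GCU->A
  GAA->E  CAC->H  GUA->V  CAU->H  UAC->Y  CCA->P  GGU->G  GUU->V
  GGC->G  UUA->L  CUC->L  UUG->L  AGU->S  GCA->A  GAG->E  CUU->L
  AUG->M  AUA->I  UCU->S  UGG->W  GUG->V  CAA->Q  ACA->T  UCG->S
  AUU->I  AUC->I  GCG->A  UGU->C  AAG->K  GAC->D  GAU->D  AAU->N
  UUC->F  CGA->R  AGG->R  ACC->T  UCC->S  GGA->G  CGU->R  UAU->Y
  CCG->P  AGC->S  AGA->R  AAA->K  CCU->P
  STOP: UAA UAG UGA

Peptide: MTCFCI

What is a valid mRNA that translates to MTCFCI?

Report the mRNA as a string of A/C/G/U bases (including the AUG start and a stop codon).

residue 1: M -> AUG (start codon)
residue 2: T codons sorted = ACA,ACC,ACG,ACU -> pick last = ACU
residue 3: C codons sorted = UGC,UGU -> pick last = UGU
residue 4: F codons sorted = UUC,UUU -> pick last = UUU
residue 5: C codons sorted = UGC,UGU -> pick last = UGU
residue 6: I codons sorted = AUA,AUC,AUU -> pick last = AUU
terminator: stop codons sorted = UAA,UAG,UGA -> pick last = UGA

Answer: mRNA: AUGACUUGUUUUUGUAUUUGA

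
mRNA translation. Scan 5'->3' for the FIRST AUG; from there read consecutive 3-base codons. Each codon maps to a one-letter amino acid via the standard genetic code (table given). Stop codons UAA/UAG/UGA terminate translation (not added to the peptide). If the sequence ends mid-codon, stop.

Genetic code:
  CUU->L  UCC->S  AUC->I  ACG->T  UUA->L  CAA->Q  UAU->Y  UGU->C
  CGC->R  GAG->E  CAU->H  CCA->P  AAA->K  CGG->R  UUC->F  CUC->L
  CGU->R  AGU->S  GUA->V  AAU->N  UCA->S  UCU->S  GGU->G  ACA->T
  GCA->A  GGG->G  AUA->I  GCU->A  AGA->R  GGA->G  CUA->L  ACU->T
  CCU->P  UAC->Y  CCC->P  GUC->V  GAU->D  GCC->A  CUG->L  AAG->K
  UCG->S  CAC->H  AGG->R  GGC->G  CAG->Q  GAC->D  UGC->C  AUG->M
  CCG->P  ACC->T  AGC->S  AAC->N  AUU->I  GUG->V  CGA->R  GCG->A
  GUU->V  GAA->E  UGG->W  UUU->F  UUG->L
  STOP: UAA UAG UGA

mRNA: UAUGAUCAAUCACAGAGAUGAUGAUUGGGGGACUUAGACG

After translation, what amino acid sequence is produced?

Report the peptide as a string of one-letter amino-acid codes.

Answer: MINHRDDDWGT

Derivation:
start AUG at pos 1
pos 1: AUG -> M; peptide=M
pos 4: AUC -> I; peptide=MI
pos 7: AAU -> N; peptide=MIN
pos 10: CAC -> H; peptide=MINH
pos 13: AGA -> R; peptide=MINHR
pos 16: GAU -> D; peptide=MINHRD
pos 19: GAU -> D; peptide=MINHRDD
pos 22: GAU -> D; peptide=MINHRDDD
pos 25: UGG -> W; peptide=MINHRDDDW
pos 28: GGG -> G; peptide=MINHRDDDWG
pos 31: ACU -> T; peptide=MINHRDDDWGT
pos 34: UAG -> STOP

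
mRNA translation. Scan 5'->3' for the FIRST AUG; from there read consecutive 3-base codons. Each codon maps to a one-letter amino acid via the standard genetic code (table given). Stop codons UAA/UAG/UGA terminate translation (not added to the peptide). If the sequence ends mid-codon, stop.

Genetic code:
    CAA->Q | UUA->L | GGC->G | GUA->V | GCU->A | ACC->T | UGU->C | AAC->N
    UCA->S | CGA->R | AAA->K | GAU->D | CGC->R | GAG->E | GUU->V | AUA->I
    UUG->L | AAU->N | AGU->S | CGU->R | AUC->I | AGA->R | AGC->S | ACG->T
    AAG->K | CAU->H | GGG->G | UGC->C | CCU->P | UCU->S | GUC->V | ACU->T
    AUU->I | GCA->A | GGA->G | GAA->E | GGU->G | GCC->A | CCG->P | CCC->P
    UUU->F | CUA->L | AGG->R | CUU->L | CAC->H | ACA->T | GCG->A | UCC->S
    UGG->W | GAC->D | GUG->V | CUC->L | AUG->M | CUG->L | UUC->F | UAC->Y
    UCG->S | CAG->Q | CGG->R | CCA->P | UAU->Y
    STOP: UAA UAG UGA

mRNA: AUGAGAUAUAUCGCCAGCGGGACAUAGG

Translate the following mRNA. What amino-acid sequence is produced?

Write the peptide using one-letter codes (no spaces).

Answer: MRYIASGT

Derivation:
start AUG at pos 0
pos 0: AUG -> M; peptide=M
pos 3: AGA -> R; peptide=MR
pos 6: UAU -> Y; peptide=MRY
pos 9: AUC -> I; peptide=MRYI
pos 12: GCC -> A; peptide=MRYIA
pos 15: AGC -> S; peptide=MRYIAS
pos 18: GGG -> G; peptide=MRYIASG
pos 21: ACA -> T; peptide=MRYIASGT
pos 24: UAG -> STOP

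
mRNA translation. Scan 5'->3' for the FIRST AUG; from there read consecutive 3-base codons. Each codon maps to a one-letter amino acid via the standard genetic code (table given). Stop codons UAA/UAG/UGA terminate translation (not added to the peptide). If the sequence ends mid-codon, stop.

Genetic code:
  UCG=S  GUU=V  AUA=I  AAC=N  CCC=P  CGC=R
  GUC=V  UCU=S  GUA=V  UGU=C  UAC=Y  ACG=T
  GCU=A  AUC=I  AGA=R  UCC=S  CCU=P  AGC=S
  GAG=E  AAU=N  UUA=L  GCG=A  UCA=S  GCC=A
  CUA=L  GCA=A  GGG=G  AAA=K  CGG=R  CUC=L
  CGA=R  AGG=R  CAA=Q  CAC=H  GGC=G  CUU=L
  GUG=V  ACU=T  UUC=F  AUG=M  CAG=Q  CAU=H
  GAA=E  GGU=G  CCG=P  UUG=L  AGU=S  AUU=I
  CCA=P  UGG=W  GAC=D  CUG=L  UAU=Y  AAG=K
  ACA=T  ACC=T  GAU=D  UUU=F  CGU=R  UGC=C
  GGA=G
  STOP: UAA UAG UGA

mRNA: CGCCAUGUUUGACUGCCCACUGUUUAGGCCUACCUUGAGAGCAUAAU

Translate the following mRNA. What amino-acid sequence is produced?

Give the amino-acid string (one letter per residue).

Answer: MFDCPLFRPTLRA

Derivation:
start AUG at pos 4
pos 4: AUG -> M; peptide=M
pos 7: UUU -> F; peptide=MF
pos 10: GAC -> D; peptide=MFD
pos 13: UGC -> C; peptide=MFDC
pos 16: CCA -> P; peptide=MFDCP
pos 19: CUG -> L; peptide=MFDCPL
pos 22: UUU -> F; peptide=MFDCPLF
pos 25: AGG -> R; peptide=MFDCPLFR
pos 28: CCU -> P; peptide=MFDCPLFRP
pos 31: ACC -> T; peptide=MFDCPLFRPT
pos 34: UUG -> L; peptide=MFDCPLFRPTL
pos 37: AGA -> R; peptide=MFDCPLFRPTLR
pos 40: GCA -> A; peptide=MFDCPLFRPTLRA
pos 43: UAA -> STOP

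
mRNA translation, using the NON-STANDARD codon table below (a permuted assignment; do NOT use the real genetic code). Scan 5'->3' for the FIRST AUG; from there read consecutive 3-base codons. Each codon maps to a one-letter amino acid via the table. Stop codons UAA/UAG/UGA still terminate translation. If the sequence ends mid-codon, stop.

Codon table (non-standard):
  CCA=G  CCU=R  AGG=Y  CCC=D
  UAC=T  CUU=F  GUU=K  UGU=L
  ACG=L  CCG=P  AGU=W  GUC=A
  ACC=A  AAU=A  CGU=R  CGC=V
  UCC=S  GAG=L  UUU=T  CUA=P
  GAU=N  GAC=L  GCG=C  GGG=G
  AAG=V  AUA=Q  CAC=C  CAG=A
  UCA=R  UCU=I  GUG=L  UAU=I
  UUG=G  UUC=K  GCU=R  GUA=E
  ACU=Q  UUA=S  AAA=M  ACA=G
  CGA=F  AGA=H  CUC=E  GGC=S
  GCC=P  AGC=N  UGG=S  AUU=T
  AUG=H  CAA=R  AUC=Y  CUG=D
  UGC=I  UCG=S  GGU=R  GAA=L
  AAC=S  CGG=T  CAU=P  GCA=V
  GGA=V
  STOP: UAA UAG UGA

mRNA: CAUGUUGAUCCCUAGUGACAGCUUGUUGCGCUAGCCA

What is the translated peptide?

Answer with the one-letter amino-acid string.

Answer: HGYRWLNGGV

Derivation:
start AUG at pos 1
pos 1: AUG -> H; peptide=H
pos 4: UUG -> G; peptide=HG
pos 7: AUC -> Y; peptide=HGY
pos 10: CCU -> R; peptide=HGYR
pos 13: AGU -> W; peptide=HGYRW
pos 16: GAC -> L; peptide=HGYRWL
pos 19: AGC -> N; peptide=HGYRWLN
pos 22: UUG -> G; peptide=HGYRWLNG
pos 25: UUG -> G; peptide=HGYRWLNGG
pos 28: CGC -> V; peptide=HGYRWLNGGV
pos 31: UAG -> STOP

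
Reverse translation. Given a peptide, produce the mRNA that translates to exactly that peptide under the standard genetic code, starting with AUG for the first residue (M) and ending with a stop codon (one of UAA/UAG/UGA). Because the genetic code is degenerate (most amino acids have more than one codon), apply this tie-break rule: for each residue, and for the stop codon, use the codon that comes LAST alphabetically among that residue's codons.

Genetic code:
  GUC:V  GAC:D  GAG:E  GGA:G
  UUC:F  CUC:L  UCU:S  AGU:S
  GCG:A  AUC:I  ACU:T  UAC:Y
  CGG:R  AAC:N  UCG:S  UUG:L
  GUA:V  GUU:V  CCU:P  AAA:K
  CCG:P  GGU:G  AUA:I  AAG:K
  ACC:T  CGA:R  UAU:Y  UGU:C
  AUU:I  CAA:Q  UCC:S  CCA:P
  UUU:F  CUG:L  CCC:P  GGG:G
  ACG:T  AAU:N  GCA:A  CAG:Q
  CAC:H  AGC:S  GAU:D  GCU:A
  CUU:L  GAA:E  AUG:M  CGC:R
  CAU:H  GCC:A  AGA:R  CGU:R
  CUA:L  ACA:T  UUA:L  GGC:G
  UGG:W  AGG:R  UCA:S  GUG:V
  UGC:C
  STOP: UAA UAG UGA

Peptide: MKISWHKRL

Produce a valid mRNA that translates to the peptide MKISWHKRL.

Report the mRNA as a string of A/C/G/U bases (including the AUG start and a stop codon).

residue 1: M -> AUG (start codon)
residue 2: K codons sorted = AAA,AAG -> pick last = AAG
residue 3: I codons sorted = AUA,AUC,AUU -> pick last = AUU
residue 4: S codons sorted = AGC,AGU,UCA,UCC,UCG,UCU -> pick last = UCU
residue 5: W -> UGG (only codon)
residue 6: H codons sorted = CAC,CAU -> pick last = CAU
residue 7: K codons sorted = AAA,AAG -> pick last = AAG
residue 8: R codons sorted = AGA,AGG,CGA,CGC,CGG,CGU -> pick last = CGU
residue 9: L codons sorted = CUA,CUC,CUG,CUU,UUA,UUG -> pick last = UUG
terminator: stop codons sorted = UAA,UAG,UGA -> pick last = UGA

Answer: mRNA: AUGAAGAUUUCUUGGCAUAAGCGUUUGUGA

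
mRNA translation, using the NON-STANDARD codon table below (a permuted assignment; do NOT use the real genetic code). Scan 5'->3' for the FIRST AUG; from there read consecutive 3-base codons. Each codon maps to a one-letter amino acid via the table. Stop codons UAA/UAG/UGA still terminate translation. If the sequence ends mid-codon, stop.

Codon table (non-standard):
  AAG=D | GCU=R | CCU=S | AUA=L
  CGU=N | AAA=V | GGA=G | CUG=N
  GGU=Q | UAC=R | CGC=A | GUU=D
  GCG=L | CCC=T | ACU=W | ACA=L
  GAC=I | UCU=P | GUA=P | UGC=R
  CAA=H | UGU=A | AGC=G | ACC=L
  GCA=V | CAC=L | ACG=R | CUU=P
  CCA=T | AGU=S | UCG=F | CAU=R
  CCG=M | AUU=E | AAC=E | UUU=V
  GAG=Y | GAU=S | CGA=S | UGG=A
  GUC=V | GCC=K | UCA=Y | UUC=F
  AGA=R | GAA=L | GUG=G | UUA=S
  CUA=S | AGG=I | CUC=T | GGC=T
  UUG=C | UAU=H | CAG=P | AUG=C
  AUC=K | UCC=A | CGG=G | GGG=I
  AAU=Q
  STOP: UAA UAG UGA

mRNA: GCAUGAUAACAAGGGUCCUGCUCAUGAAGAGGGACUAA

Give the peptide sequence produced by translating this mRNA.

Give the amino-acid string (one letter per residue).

start AUG at pos 2
pos 2: AUG -> C; peptide=C
pos 5: AUA -> L; peptide=CL
pos 8: ACA -> L; peptide=CLL
pos 11: AGG -> I; peptide=CLLI
pos 14: GUC -> V; peptide=CLLIV
pos 17: CUG -> N; peptide=CLLIVN
pos 20: CUC -> T; peptide=CLLIVNT
pos 23: AUG -> C; peptide=CLLIVNTC
pos 26: AAG -> D; peptide=CLLIVNTCD
pos 29: AGG -> I; peptide=CLLIVNTCDI
pos 32: GAC -> I; peptide=CLLIVNTCDII
pos 35: UAA -> STOP

Answer: CLLIVNTCDII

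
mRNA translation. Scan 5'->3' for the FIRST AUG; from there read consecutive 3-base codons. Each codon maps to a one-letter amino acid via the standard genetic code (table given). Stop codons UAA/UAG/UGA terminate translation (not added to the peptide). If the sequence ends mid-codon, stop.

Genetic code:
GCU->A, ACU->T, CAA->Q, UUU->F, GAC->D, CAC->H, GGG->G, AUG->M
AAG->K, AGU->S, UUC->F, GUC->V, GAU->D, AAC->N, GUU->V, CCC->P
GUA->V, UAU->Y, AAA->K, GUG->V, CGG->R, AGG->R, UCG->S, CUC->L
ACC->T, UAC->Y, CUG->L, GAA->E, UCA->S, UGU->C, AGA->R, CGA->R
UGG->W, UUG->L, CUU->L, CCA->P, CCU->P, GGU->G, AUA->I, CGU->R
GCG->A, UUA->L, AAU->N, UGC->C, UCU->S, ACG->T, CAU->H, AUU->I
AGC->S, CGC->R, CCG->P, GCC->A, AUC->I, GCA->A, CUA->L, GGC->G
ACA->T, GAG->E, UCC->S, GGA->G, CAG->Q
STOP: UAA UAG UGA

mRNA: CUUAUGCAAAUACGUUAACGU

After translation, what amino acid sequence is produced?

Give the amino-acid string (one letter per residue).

start AUG at pos 3
pos 3: AUG -> M; peptide=M
pos 6: CAA -> Q; peptide=MQ
pos 9: AUA -> I; peptide=MQI
pos 12: CGU -> R; peptide=MQIR
pos 15: UAA -> STOP

Answer: MQIR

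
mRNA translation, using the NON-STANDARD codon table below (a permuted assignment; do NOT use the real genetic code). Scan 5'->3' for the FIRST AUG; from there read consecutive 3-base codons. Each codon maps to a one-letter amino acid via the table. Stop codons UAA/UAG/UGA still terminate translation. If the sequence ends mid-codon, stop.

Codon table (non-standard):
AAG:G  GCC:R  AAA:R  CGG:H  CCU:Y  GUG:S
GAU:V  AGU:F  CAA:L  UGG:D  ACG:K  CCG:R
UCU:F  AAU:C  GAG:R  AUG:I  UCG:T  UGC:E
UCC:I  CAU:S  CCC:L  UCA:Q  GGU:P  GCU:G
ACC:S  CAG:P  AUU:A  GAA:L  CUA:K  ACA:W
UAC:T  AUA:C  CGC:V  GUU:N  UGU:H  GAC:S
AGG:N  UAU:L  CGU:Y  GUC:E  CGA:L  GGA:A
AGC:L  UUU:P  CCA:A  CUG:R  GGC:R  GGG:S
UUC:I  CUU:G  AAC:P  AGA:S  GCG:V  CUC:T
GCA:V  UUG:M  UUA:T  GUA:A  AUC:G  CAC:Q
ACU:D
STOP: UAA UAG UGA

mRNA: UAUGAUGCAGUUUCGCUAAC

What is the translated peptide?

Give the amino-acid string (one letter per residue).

start AUG at pos 1
pos 1: AUG -> I; peptide=I
pos 4: AUG -> I; peptide=II
pos 7: CAG -> P; peptide=IIP
pos 10: UUU -> P; peptide=IIPP
pos 13: CGC -> V; peptide=IIPPV
pos 16: UAA -> STOP

Answer: IIPPV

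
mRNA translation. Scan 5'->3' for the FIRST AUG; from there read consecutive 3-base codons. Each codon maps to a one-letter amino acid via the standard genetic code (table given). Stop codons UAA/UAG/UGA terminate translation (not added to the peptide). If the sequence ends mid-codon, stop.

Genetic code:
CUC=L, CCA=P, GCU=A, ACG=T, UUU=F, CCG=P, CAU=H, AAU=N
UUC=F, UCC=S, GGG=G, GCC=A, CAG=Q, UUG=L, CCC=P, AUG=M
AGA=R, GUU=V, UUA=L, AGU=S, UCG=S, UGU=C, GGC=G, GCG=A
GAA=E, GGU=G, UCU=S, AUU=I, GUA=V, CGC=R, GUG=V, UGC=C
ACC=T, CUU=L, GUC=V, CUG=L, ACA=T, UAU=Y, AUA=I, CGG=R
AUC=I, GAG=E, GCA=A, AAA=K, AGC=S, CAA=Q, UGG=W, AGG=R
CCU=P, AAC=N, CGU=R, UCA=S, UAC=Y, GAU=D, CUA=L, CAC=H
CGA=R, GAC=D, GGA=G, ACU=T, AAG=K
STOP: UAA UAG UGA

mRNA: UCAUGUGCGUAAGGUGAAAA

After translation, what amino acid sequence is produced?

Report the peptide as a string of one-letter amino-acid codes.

Answer: MCVR

Derivation:
start AUG at pos 2
pos 2: AUG -> M; peptide=M
pos 5: UGC -> C; peptide=MC
pos 8: GUA -> V; peptide=MCV
pos 11: AGG -> R; peptide=MCVR
pos 14: UGA -> STOP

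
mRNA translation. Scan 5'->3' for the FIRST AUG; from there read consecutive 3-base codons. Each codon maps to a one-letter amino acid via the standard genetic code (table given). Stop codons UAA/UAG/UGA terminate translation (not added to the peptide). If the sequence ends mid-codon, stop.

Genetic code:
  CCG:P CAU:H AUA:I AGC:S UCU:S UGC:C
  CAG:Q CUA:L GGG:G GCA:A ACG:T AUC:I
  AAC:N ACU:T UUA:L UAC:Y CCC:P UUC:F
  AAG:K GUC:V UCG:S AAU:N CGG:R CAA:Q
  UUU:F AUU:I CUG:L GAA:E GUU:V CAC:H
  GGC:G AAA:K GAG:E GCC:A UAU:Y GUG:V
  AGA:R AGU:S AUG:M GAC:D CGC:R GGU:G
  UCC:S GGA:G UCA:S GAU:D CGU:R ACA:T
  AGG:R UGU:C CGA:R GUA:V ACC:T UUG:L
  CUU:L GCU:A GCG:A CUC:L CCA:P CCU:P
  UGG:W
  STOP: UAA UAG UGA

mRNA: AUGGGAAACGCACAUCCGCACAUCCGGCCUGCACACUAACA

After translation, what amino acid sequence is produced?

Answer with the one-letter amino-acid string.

Answer: MGNAHPHIRPAH

Derivation:
start AUG at pos 0
pos 0: AUG -> M; peptide=M
pos 3: GGA -> G; peptide=MG
pos 6: AAC -> N; peptide=MGN
pos 9: GCA -> A; peptide=MGNA
pos 12: CAU -> H; peptide=MGNAH
pos 15: CCG -> P; peptide=MGNAHP
pos 18: CAC -> H; peptide=MGNAHPH
pos 21: AUC -> I; peptide=MGNAHPHI
pos 24: CGG -> R; peptide=MGNAHPHIR
pos 27: CCU -> P; peptide=MGNAHPHIRP
pos 30: GCA -> A; peptide=MGNAHPHIRPA
pos 33: CAC -> H; peptide=MGNAHPHIRPAH
pos 36: UAA -> STOP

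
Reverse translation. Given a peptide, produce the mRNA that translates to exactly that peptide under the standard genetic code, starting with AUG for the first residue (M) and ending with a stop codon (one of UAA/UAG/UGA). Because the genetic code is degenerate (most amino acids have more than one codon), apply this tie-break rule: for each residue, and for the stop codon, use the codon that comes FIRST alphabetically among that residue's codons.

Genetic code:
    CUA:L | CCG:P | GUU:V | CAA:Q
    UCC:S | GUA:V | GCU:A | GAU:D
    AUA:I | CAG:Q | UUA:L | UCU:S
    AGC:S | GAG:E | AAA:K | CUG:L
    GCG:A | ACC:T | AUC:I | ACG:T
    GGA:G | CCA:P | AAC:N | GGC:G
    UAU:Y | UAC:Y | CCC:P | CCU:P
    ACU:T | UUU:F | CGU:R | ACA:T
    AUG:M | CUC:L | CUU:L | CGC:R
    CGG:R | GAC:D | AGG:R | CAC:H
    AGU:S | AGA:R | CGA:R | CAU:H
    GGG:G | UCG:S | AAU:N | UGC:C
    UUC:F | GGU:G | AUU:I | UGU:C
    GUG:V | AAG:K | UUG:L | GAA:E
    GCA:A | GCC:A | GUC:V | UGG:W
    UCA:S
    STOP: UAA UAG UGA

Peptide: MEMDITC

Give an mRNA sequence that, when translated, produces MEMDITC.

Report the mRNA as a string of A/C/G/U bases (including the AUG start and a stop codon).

residue 1: M -> AUG (start codon)
residue 2: E codons sorted = GAA,GAG -> pick first = GAA
residue 3: M -> AUG (only codon)
residue 4: D codons sorted = GAC,GAU -> pick first = GAC
residue 5: I codons sorted = AUA,AUC,AUU -> pick first = AUA
residue 6: T codons sorted = ACA,ACC,ACG,ACU -> pick first = ACA
residue 7: C codons sorted = UGC,UGU -> pick first = UGC
terminator: stop codons sorted = UAA,UAG,UGA -> pick first = UAA

Answer: mRNA: AUGGAAAUGGACAUAACAUGCUAA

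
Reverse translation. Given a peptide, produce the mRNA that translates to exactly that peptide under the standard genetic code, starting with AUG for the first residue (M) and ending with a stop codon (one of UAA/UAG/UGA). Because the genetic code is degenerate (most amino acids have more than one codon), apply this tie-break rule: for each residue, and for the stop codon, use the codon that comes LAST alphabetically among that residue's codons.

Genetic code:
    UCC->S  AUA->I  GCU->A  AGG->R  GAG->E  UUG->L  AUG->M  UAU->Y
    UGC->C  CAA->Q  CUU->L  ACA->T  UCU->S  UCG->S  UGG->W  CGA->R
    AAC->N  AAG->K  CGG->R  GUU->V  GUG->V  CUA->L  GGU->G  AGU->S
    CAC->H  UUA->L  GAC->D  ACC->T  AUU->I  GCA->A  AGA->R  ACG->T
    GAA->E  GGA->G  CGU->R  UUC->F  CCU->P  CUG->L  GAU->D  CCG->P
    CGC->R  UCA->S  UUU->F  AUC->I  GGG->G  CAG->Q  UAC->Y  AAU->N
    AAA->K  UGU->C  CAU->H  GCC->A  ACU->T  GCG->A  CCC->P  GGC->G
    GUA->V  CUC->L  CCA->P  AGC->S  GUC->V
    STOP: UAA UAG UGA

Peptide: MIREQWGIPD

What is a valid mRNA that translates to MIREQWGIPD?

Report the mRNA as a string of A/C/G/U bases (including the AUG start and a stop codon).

residue 1: M -> AUG (start codon)
residue 2: I codons sorted = AUA,AUC,AUU -> pick last = AUU
residue 3: R codons sorted = AGA,AGG,CGA,CGC,CGG,CGU -> pick last = CGU
residue 4: E codons sorted = GAA,GAG -> pick last = GAG
residue 5: Q codons sorted = CAA,CAG -> pick last = CAG
residue 6: W -> UGG (only codon)
residue 7: G codons sorted = GGA,GGC,GGG,GGU -> pick last = GGU
residue 8: I codons sorted = AUA,AUC,AUU -> pick last = AUU
residue 9: P codons sorted = CCA,CCC,CCG,CCU -> pick last = CCU
residue 10: D codons sorted = GAC,GAU -> pick last = GAU
terminator: stop codons sorted = UAA,UAG,UGA -> pick last = UGA

Answer: mRNA: AUGAUUCGUGAGCAGUGGGGUAUUCCUGAUUGA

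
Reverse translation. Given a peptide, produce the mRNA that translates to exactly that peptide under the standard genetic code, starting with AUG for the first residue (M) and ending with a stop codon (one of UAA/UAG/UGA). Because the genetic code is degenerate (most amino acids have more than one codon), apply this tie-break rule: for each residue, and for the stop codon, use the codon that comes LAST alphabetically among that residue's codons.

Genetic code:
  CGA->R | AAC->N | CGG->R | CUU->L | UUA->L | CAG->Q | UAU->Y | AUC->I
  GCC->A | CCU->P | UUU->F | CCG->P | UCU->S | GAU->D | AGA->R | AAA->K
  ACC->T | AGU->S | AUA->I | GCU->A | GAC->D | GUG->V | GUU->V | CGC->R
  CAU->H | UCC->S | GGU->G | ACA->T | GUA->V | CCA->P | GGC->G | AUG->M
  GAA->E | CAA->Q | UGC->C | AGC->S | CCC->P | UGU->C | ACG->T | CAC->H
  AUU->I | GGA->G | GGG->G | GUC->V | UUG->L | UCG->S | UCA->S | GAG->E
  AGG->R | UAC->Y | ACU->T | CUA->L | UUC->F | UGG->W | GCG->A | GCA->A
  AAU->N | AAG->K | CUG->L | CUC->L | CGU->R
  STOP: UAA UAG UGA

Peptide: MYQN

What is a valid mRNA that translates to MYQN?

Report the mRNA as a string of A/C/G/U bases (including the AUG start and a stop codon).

Answer: mRNA: AUGUAUCAGAAUUGA

Derivation:
residue 1: M -> AUG (start codon)
residue 2: Y codons sorted = UAC,UAU -> pick last = UAU
residue 3: Q codons sorted = CAA,CAG -> pick last = CAG
residue 4: N codons sorted = AAC,AAU -> pick last = AAU
terminator: stop codons sorted = UAA,UAG,UGA -> pick last = UGA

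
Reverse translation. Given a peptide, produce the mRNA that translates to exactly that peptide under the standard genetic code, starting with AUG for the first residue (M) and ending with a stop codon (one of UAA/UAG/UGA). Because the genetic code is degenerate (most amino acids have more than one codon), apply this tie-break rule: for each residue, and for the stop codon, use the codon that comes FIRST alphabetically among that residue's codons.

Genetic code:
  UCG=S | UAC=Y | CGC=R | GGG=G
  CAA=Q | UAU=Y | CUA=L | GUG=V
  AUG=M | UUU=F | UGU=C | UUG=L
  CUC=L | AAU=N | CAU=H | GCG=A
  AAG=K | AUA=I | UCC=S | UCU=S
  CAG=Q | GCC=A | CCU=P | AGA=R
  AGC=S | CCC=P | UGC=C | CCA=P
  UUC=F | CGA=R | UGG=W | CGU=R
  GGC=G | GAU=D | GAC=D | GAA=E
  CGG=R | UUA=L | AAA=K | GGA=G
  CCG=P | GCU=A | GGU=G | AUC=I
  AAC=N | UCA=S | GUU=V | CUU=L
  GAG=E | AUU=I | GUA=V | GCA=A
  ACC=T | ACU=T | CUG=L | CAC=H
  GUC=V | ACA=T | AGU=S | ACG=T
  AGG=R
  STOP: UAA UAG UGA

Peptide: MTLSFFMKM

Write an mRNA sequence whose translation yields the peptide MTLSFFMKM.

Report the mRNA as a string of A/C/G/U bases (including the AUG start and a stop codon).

Answer: mRNA: AUGACACUAAGCUUCUUCAUGAAAAUGUAA

Derivation:
residue 1: M -> AUG (start codon)
residue 2: T codons sorted = ACA,ACC,ACG,ACU -> pick first = ACA
residue 3: L codons sorted = CUA,CUC,CUG,CUU,UUA,UUG -> pick first = CUA
residue 4: S codons sorted = AGC,AGU,UCA,UCC,UCG,UCU -> pick first = AGC
residue 5: F codons sorted = UUC,UUU -> pick first = UUC
residue 6: F codons sorted = UUC,UUU -> pick first = UUC
residue 7: M -> AUG (only codon)
residue 8: K codons sorted = AAA,AAG -> pick first = AAA
residue 9: M -> AUG (only codon)
terminator: stop codons sorted = UAA,UAG,UGA -> pick first = UAA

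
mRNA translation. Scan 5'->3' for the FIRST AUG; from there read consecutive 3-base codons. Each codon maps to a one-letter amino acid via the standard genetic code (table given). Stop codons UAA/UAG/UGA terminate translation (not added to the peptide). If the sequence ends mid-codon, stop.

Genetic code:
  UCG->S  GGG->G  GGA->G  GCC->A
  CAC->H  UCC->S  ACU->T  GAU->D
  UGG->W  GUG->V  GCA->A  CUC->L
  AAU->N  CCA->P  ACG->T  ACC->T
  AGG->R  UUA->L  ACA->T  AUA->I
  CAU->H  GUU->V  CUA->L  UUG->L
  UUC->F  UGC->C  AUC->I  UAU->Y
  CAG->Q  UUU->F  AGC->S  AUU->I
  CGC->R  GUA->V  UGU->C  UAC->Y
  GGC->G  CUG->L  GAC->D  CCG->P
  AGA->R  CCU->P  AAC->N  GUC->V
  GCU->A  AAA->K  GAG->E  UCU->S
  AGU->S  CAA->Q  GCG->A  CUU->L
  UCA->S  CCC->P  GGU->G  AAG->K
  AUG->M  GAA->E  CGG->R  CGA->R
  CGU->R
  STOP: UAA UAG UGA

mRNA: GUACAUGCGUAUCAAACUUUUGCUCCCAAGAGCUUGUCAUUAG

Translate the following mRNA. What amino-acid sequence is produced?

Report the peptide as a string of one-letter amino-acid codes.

start AUG at pos 4
pos 4: AUG -> M; peptide=M
pos 7: CGU -> R; peptide=MR
pos 10: AUC -> I; peptide=MRI
pos 13: AAA -> K; peptide=MRIK
pos 16: CUU -> L; peptide=MRIKL
pos 19: UUG -> L; peptide=MRIKLL
pos 22: CUC -> L; peptide=MRIKLLL
pos 25: CCA -> P; peptide=MRIKLLLP
pos 28: AGA -> R; peptide=MRIKLLLPR
pos 31: GCU -> A; peptide=MRIKLLLPRA
pos 34: UGU -> C; peptide=MRIKLLLPRAC
pos 37: CAU -> H; peptide=MRIKLLLPRACH
pos 40: UAG -> STOP

Answer: MRIKLLLPRACH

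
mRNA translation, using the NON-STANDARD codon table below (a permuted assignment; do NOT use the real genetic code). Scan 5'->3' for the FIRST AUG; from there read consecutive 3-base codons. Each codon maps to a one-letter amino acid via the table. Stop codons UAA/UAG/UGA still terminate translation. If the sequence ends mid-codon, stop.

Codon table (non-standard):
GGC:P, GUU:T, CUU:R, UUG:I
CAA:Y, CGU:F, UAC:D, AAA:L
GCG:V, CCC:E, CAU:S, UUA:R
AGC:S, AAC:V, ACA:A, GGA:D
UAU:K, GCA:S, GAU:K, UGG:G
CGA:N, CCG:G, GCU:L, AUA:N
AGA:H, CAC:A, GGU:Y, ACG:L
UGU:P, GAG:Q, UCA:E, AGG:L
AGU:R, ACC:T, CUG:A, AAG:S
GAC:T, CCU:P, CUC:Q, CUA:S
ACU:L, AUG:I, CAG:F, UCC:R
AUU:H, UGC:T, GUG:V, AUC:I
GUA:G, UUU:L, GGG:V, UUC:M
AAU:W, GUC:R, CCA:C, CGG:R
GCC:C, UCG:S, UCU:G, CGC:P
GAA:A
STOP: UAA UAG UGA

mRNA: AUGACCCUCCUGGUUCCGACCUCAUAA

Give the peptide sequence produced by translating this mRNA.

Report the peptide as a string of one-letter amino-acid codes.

start AUG at pos 0
pos 0: AUG -> I; peptide=I
pos 3: ACC -> T; peptide=IT
pos 6: CUC -> Q; peptide=ITQ
pos 9: CUG -> A; peptide=ITQA
pos 12: GUU -> T; peptide=ITQAT
pos 15: CCG -> G; peptide=ITQATG
pos 18: ACC -> T; peptide=ITQATGT
pos 21: UCA -> E; peptide=ITQATGTE
pos 24: UAA -> STOP

Answer: ITQATGTE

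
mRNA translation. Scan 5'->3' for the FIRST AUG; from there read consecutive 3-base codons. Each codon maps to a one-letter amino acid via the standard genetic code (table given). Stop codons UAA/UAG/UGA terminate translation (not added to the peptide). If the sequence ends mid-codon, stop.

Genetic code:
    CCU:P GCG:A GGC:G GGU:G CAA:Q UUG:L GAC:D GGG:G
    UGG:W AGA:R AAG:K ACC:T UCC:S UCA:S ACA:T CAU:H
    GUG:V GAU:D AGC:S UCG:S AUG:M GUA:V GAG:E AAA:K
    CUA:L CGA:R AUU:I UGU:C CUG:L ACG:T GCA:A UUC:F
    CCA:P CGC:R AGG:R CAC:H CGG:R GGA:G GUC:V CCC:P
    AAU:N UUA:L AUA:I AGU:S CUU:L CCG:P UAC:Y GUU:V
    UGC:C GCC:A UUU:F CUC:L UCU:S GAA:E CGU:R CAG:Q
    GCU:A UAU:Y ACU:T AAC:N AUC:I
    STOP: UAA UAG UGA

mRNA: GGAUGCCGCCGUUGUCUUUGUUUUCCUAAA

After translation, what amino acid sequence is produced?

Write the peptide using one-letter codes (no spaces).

start AUG at pos 2
pos 2: AUG -> M; peptide=M
pos 5: CCG -> P; peptide=MP
pos 8: CCG -> P; peptide=MPP
pos 11: UUG -> L; peptide=MPPL
pos 14: UCU -> S; peptide=MPPLS
pos 17: UUG -> L; peptide=MPPLSL
pos 20: UUU -> F; peptide=MPPLSLF
pos 23: UCC -> S; peptide=MPPLSLFS
pos 26: UAA -> STOP

Answer: MPPLSLFS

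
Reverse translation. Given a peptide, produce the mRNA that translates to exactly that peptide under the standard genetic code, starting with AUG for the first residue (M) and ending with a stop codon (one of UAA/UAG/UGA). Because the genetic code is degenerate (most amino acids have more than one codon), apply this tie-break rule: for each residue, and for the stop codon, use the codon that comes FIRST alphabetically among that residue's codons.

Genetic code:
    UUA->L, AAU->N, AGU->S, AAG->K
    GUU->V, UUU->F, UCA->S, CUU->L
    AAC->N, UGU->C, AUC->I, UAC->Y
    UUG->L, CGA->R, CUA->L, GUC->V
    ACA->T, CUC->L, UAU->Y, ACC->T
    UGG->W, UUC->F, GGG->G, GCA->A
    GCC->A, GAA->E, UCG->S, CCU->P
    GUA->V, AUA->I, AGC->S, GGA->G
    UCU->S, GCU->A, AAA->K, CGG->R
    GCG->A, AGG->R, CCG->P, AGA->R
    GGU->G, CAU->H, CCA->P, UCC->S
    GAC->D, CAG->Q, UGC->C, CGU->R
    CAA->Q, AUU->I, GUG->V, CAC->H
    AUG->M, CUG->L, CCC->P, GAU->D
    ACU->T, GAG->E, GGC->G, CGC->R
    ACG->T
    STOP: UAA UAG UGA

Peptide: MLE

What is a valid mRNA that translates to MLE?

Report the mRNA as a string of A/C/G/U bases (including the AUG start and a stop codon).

residue 1: M -> AUG (start codon)
residue 2: L codons sorted = CUA,CUC,CUG,CUU,UUA,UUG -> pick first = CUA
residue 3: E codons sorted = GAA,GAG -> pick first = GAA
terminator: stop codons sorted = UAA,UAG,UGA -> pick first = UAA

Answer: mRNA: AUGCUAGAAUAA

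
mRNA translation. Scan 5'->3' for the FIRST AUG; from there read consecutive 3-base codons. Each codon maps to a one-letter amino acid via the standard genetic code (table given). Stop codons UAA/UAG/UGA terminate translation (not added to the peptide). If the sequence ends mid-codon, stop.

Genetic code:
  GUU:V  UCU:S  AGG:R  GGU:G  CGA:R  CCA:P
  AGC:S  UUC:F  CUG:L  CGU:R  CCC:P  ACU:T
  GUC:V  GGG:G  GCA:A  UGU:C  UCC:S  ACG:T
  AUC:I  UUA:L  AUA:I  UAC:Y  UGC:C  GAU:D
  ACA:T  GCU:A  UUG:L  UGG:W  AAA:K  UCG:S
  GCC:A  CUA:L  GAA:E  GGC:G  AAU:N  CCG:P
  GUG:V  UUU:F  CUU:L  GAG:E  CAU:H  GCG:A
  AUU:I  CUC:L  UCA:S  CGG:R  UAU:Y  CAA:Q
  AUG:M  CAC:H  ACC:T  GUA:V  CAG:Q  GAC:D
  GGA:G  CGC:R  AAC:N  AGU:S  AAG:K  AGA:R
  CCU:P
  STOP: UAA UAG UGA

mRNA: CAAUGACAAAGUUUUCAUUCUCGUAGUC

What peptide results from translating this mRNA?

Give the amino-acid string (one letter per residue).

Answer: MTKFSFS

Derivation:
start AUG at pos 2
pos 2: AUG -> M; peptide=M
pos 5: ACA -> T; peptide=MT
pos 8: AAG -> K; peptide=MTK
pos 11: UUU -> F; peptide=MTKF
pos 14: UCA -> S; peptide=MTKFS
pos 17: UUC -> F; peptide=MTKFSF
pos 20: UCG -> S; peptide=MTKFSFS
pos 23: UAG -> STOP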